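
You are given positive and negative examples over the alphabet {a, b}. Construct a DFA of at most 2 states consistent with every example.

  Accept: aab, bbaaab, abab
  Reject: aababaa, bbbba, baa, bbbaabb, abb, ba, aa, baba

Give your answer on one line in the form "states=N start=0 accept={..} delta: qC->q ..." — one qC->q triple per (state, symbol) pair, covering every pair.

Fold the examples into a partial DFA from state 0: repeatedly fix the first undefined (state, symbol) met by the shortest-then-alphabetical prefix, trying targets in increasing order and rejecting any under which an Accept and a Reject string meet in one state with the same remainder; add a state when all current targets are rejected. Accepting states are where Accept strings end.
a: 0a undefined. 0a->0: ok.
b: 0b undefined. 0b->0: no, aab/aababaa meet in 0. Open state 1: 0b->1.
ba: 1a undefined. 1a->0: ok.
bb: 1b undefined. 1b->0: ok.
All examples now run through 2 states with every (state, symbol) defined. Accept strings end in {1}, Reject strings end in {0}; accept={1}.

states=2 start=0 accept={1} delta: 0a->0 0b->1 1a->0 1b->0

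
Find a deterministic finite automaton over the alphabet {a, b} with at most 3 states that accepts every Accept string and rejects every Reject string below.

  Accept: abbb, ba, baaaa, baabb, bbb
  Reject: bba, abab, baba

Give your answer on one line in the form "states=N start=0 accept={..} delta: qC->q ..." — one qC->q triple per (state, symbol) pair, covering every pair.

Grow the machine one transition at a time. Run the examples from 0; the earliest place one falls off (shortest prefix, ties alphabetical) gets sent to the lowest-numbered state that keeps every Accept/Reject pair distinguishable — a pair clashes when both reach the same state with identical unread suffix — and to a fresh state only if none does.
a: 0a undefined. 0a->0: ok.
b: 0b undefined. 0b->0: no, abbb/bba meet in 0. Open state 1: 0b->1.
ba: 1a undefined. 1a->0: no, ba/baba meet in 0. 1a->1: ok.
bb: 1b undefined. 1b->0: ok.
All examples now run through 2 states with every (state, symbol) defined. Accept strings end in {1}, Reject strings end in {0}; accept={1}.

states=2 start=0 accept={1} delta: 0a->0 0b->1 1a->1 1b->0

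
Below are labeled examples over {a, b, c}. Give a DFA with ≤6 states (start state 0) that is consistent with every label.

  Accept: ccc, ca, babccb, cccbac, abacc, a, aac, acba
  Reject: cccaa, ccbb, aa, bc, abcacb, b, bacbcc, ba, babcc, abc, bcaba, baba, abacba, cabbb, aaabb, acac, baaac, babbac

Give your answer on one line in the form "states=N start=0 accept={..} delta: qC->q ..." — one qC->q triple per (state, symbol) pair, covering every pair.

State merging on the prefix tree: take the shortest (then alphabetical) example prefix whose next move is undefined and point that move at state 0, else 1, else 2, ...; a target is out if some Accept/Reject pair would then sit in one state with the same input left (inseparable). If every existing state is out, open a new one.
a: 0a undefined. 0a->0: no, a/aa meet in 0. Open state 1: 0a->1.
b: 0b undefined. 0b->0: no, a/ba meet in 1. 0b->1: no, a/b meet in 1. Open state 2: 0b->2.
c: 0c undefined. 0c->0: ok.
aa: 1a undefined. 1a->0: no, ccc/cccaa meet in 0. 1a->1: no, ca/cccaa meet in 1. 1a->2: no, aac/bc meet in 2 with "c" left. Open state 3: 1a->3.
ab: 1b undefined. 1b->0: no, ccc/abc meet in 0. 1b->1: no, ca/cabbb meet in 1. 1b->2: ok.
ac: 1c undefined. 1c->0: no, ccc/acac meet in 0. 1c->1: no, aac/acac meet in 3 with "c" left. 1c->2: no, cccbac/acac meet in 2 with "ac" left. 1c->3: ok.
ba: 2a undefined. 2a->0: no, ccc/ba meet in 0. 2a->1: no, ca/ba meet in 1. 2a->2: no, cccbac/bc meet in 2 with "c" left. 2a->3: no, acba/baba meet in 3 with "ba" left. Open state 4: 2a->4.
bc: 2c undefined. 2c->0: no, ccc/bc meet in 0. 2c->1: no, ca/bc meet in 1. 2c->2: ok.
aaa: 3a undefined. 3a->0: no, ccc/acac meet in 0. 3a->1: ok.
aac: 3c undefined. 3c->0: ok.
acb: 3b undefined. 3b->0: ok.
baa: 4a undefined. 4a->0: ok.
bab: 4b undefined. 4b->0: no, ccc/babcc meet in 0. 4b->1: no, ccc/babcc meet in 0. 4b->2: no, babccb/ccbb meet in 2 with "b" left. 4b->3: no, ccc/babcc meet in 0. 4b->4: no, ccc/bcaba meet in 0. Open state 5: 4b->5.
bac: 4c undefined. 4c->0: ok.
baba: 5a undefined. 5a->0: no, ccc/bcaba meet in 0. 5a->1: no, ca/bcaba meet in 1. 5a->2: ok.
babb: 5b undefined. 5b->0: ok.
babc: 5c undefined. 5c->0: no, ccc/babcc meet in 0. 5c->1: ok.
cabb: 2b undefined. 2b->0: no, ccc/ccbb meet in 0. 2b->1: no, ca/ccbb meet in 1. 2b->2: ok.
All examples now run through 6 states with every (state, symbol) defined. Accept strings end in {0,1}, Reject strings end in {2,3,4}; accept={0,1}.

states=6 start=0 accept={0,1} delta: 0a->1 0b->2 0c->0 1a->3 1b->2 1c->3 2a->4 2b->2 2c->2 3a->1 3b->0 3c->0 4a->0 4b->5 4c->0 5a->2 5b->0 5c->1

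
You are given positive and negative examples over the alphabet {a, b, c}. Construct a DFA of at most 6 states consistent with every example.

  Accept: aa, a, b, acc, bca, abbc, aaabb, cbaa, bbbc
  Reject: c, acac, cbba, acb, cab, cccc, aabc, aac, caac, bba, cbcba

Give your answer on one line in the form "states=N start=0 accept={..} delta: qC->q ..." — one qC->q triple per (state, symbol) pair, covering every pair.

Grow the machine one transition at a time. Run the examples from 0; the earliest place one falls off (shortest prefix, ties alphabetical) gets sent to the lowest-numbered state that keeps every Accept/Reject pair distinguishable — a pair clashes when both reach the same state with identical unread suffix — and to a fresh state only if none does.
a: 0a undefined. 0a->0: ok.
b: 0b undefined. 0b->0: no, aa/bba meet in 0. Open state 1: 0b->1.
c: 0c undefined. 0c->0: no, aa/c meet in 0. 0c->1: no, b/c meet in 1. Open state 2: 0c->2.
bb: 1b undefined. 1b->0: no, aa/bba meet in 0. 1b->1: no, abbc/aabc meet in 1 with "c" left. 1b->2: no, aaabb/c meet in 2. Open state 3: 1b->3.
bc: 1c undefined. 1c->0: no, aa/aabc meet in 0. 1c->1: no, b/aabc meet in 1. 1c->2: ok.
ca: 2a undefined. 2a->0: no, b/cab meet in 1. 2a->1: no, aaabb/cab meet in 3. 2a->2: no, acc/acac meet in 2 with "c" left. 2a->3: no, abbc/acac meet in 3 with "c" left. Open state 4: 2a->4.
cb: 2b undefined. 2b->0: no, aa/acb meet in 0. 2b->1: no, b/acb meet in 1. 2b->2: no, bca/cbba meet in 4. 2b->3: no, aaabb/acb meet in 3. 2b->4: no, bca/acb meet in 4. Open state 5: 2b->5.
cc: 2c undefined. 2c->0: no, aa/cccc meet in 0. 2c->1: no, b/cccc meet in 1. 2c->2: no, acc/c meet in 2. 2c->3: ok.
bba: 3a undefined. 3a->0: no, aa/bba meet in 0. 3a->1: no, b/bba meet in 1. 3a->2: ok.
bbb: 3b undefined. 3b->0: no, bbbc/c meet in 2. 3b->1: no, bbbc/c meet in 2. 3b->2: ok.
caa: 4a undefined. 4a->0: ok.
cab: 4b undefined. 4b->0: no, aa/cab meet in 0. 4b->1: no, b/cab meet in 1. 4b->2: ok.
cba: 5a undefined. 5a->0: ok.
cbb: 5b undefined. 5b->0: no, aa/cbba meet in 0. 5b->1: ok.
cbc: 5c undefined. 5c->0: ok.
ccc: 3c undefined. 3c->0: ok.
acac: 4c undefined. 4c->0: no, aa/acac meet in 0. 4c->1: no, b/acac meet in 1. 4c->2: ok.
cbba: 1a undefined. 1a->0: no, aa/cbba meet in 0. 1a->1: no, b/cbba meet in 1. 1a->2: ok.
All examples now run through 6 states with every (state, symbol) defined. Accept strings end in {0,1,3,4}, Reject strings end in {2,5}; accept={0,1,3,4}.

states=6 start=0 accept={0,1,3,4} delta: 0a->0 0b->1 0c->2 1a->2 1b->3 1c->2 2a->4 2b->5 2c->3 3a->2 3b->2 3c->0 4a->0 4b->2 4c->2 5a->0 5b->1 5c->0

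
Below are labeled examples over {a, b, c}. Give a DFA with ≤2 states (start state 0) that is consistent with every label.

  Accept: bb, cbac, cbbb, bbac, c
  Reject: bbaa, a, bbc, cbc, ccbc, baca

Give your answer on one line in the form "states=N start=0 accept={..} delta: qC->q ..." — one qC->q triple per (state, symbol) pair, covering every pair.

Grow the machine one transition at a time. Run the examples from 0; the earliest place one falls off (shortest prefix, ties alphabetical) gets sent to the lowest-numbered state that keeps every Accept/Reject pair distinguishable — a pair clashes when both reach the same state with identical unread suffix — and to a fresh state only if none does.
a: 0a undefined. 0a->0: ok.
b: 0b undefined. 0b->0: no, bb/bbaa meet in 0. Open state 1: 0b->1.
c: 0c undefined. 0c->0: no, c/a meet in 0. 0c->1: ok.
ba: 1a undefined. 1a->0: ok.
bb: 1b undefined. 1b->0: no, bb/bbaa meet in 0. 1b->1: ok.
cc: 1c undefined. 1c->0: ok.
All examples now run through 2 states with every (state, symbol) defined. Accept strings end in {1}, Reject strings end in {0}; accept={1}.

states=2 start=0 accept={1} delta: 0a->0 0b->1 0c->1 1a->0 1b->1 1c->0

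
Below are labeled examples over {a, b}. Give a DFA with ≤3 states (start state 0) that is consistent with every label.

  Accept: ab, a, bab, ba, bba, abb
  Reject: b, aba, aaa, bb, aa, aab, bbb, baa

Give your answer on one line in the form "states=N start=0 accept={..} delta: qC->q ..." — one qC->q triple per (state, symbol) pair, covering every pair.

Grow the machine one transition at a time. Run the examples from 0; the earliest place one falls off (shortest prefix, ties alphabetical) gets sent to the lowest-numbered state that keeps every Accept/Reject pair distinguishable — a pair clashes when both reach the same state with identical unread suffix — and to a fresh state only if none does.
a: 0a undefined. 0a->0: no, ab/b meet in 0 with "b" left. Open state 1: 0a->1.
b: 0b undefined. 0b->0: ok.
aa: 1a undefined. 1a->0: no, a/aaa meet in 1. 1a->1: no, ab/aab meet in 1 with "b" left. Open state 2: 1a->2.
ab: 1b undefined. 1b->0: no, ab/b meet in 0. 1b->1: ok.
aaa: 2a undefined. 2a->0: ok.
aab: 2b undefined. 2b->0: ok.
All examples now run through 3 states with every (state, symbol) defined. Accept strings end in {1}, Reject strings end in {0,2}; accept={1}.

states=3 start=0 accept={1} delta: 0a->1 0b->0 1a->2 1b->1 2a->0 2b->0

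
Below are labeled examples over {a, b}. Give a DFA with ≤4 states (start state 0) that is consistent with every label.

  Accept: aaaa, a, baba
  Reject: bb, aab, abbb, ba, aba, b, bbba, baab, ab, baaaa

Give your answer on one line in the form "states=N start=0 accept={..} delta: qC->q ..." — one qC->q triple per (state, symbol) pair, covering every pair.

State merging on the prefix tree: take the shortest (then alphabetical) example prefix whose next move is undefined and point that move at state 0, else 1, else 2, ...; a target is out if some Accept/Reject pair would then sit in one state with the same input left (inseparable). If every existing state is out, open a new one.
a: 0a undefined. 0a->0: ok.
b: 0b undefined. 0b->0: no, aaaa/bb meet in 0. Open state 1: 0b->1.
ba: 1a undefined. 1a->0: no, aaaa/ba meet in 0. 1a->1: ok.
bb: 1b undefined. 1b->0: no, aaaa/bb meet in 0. 1b->1: no, baba/bb meet in 1. Open state 2: 1b->2.
bbb: 2b undefined. 2b->0: no, aaaa/abbb meet in 0. 2b->1: ok.
baba: 2a undefined. 2a->0: ok.
All examples now run through 3 states with every (state, symbol) defined. Accept strings end in {0}, Reject strings end in {1,2}; accept={0}.

states=3 start=0 accept={0} delta: 0a->0 0b->1 1a->1 1b->2 2a->0 2b->1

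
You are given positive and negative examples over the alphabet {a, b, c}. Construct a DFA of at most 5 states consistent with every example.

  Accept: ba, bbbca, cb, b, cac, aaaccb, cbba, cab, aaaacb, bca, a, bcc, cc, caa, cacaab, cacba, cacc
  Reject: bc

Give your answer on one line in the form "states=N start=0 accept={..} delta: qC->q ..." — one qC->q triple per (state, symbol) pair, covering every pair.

states=3 start=0 accept={0,2} delta: 0a->0 0b->0 0c->1 1a->2 1b->0 1c->0 2a->0 2b->0 2c->2

State merging on the prefix tree: take the shortest (then alphabetical) example prefix whose next move is undefined and point that move at state 0, else 1, else 2, ...; a target is out if some Accept/Reject pair would then sit in one state with the same input left (inseparable). If every existing state is out, open a new one.
a: 0a undefined. 0a->0: ok.
b: 0b undefined. 0b->0: ok.
c: 0c undefined. 0c->0: no, ba/bc meet in 0. Open state 1: 0c->1.
ca: 1a undefined. 1a->0: no, cac/bc meet in 1. 1a->1: no, bbbca/bc meet in 1. Open state 2: 1a->2.
cb: 1b undefined. 1b->0: ok.
cc: 1c undefined. 1c->0: ok.
caa: 2a undefined. 2a->0: ok.
cab: 2b undefined. 2b->0: ok.
cac: 2c undefined. 2c->0: no, cacc/bc meet in 1. 2c->1: no, cac/bc meet in 1. 2c->2: ok.
All examples now run through 3 states with every (state, symbol) defined. Accept strings end in {0,2}, Reject strings end in {1}; accept={0,2}.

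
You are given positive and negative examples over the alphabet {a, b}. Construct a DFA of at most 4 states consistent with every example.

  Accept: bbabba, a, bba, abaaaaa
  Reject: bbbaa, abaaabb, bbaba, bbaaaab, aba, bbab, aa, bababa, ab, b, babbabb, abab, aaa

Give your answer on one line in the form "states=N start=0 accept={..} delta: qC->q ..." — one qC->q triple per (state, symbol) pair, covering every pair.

states=4 start=0 accept={1} delta: 0a->1 0b->0 1a->2 1b->2 2a->3 2b->0 3a->1 3b->2

State merging on the prefix tree: take the shortest (then alphabetical) example prefix whose next move is undefined and point that move at state 0, else 1, else 2, ...; a target is out if some Accept/Reject pair would then sit in one state with the same input left (inseparable). If every existing state is out, open a new one.
a: 0a undefined. 0a->0: no, a/aa meet in 0. Open state 1: 0a->1.
b: 0b undefined. 0b->0: ok.
aa: 1a undefined. 1a->0: no, a/aaa meet in 1. 1a->1: no, a/bbbaa meet in 1. Open state 2: 1a->2.
ab: 1b undefined. 1b->0: no, bbabba/bbaba meet in 1. 1b->1: no, bbabba/bbbaa meet in 2. 1b->2: ok.
aaa: 2a undefined. 2a->0: no, a/bababa meet in 1. 2a->1: no, a/bbaba meet in 1. 2a->2: no, bbabba/bababa meet in 2 with "ba" left. Open state 3: 2a->3.
abaa: 3a undefined. 3a->0: no, abaaaaa/bbaba meet in 3. 3a->1: ok.
abab: 3b undefined. 3b->0: no, a/bababa meet in 1. 3b->1: no, a/abab meet in 1. 3b->2: ok.
babb: 2b undefined. 2b->0: ok.
All examples now run through 4 states with every (state, symbol) defined. Accept strings end in {1}, Reject strings end in {0,2,3}; accept={1}.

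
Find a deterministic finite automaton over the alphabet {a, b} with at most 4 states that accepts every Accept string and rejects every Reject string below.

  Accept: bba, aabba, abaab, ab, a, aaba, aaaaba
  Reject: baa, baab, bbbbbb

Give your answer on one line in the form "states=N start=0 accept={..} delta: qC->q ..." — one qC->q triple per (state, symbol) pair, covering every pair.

Grow the machine one transition at a time. Run the examples from 0; the earliest place one falls off (shortest prefix, ties alphabetical) gets sent to the lowest-numbered state that keeps every Accept/Reject pair distinguishable — a pair clashes when both reach the same state with identical unread suffix — and to a fresh state only if none does.
a: 0a undefined. 0a->0: no, abaab/baab meet in 0 with "baab" left. Open state 1: 0a->1.
b: 0b undefined. 0b->0: ok.
aa: 1a undefined. 1a->0: ok.
ab: 1b undefined. 1b->0: no, abaab/baa meet in 0. 1b->1: ok.
All examples now run through 2 states with every (state, symbol) defined. Accept strings end in {1}, Reject strings end in {0}; accept={1}.

states=2 start=0 accept={1} delta: 0a->1 0b->0 1a->0 1b->1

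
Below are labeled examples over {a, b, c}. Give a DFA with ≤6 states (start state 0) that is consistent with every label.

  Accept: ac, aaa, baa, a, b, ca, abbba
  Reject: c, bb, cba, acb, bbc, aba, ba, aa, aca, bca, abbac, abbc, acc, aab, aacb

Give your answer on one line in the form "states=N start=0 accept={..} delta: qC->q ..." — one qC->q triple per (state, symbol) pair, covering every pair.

states=5 start=0 accept={1,4} delta: 0a->1 0b->1 0c->0 1a->2 1b->3 1c->4 2a->1 2b->0 2c->1 3a->0 3b->4 3c->0 4a->0 4b->0 4c->0

Grow the machine one transition at a time. Run the examples from 0; the earliest place one falls off (shortest prefix, ties alphabetical) gets sent to the lowest-numbered state that keeps every Accept/Reject pair distinguishable — a pair clashes when both reach the same state with identical unread suffix — and to a fresh state only if none does.
a: 0a undefined. 0a->0: no, ac/c meet in 0 with "c" left. Open state 1: 0a->1.
b: 0b undefined. 0b->0: no, baa/aa meet in 1 with "a" left. 0b->1: ok.
c: 0c undefined. 0c->0: ok.
aa: 1a undefined. 1a->0: no, aaa/aab meet in 1. 1a->1: no, aaa/cba meet in 1. Open state 2: 1a->2.
ab: 1b undefined. 1b->0: no, ac/abbc meet in 1 with "c" left. 1b->1: no, ac/bbc meet in 1 with "c" left. 1b->2: no, aaa/aba meet in 2 with "a" left. Open state 3: 1b->3.
ac: 1c undefined. 1c->0: no, ac/c meet in 0. 1c->1: no, ac/acc meet in 1. 1c->2: no, ac/cba meet in 2. 1c->3: no, ac/bb meet in 3. Open state 4: 1c->4.
aaa: 2a undefined. 2a->0: no, aaa/c meet in 0. 2a->1: ok.
aab: 2b undefined. 2b->0: ok.
aac: 2c undefined. 2c->0: no, aaa/aacb meet in 1. 2c->1: ok.
aba: 3a undefined. 3a->0: ok.
abb: 3b undefined. 3b->0: no, ac/abbac meet in 4. 3b->1: no, ac/abbc meet in 4. 3b->2: no, ac/abbac meet in 4. 3b->3: no, abbba/c meet in 0. 3b->4: ok.
aca: 4a undefined. 4a->0: ok.
acb: 4b undefined. 4b->0: ok.
acc: 4c undefined. 4c->0: ok.
bbc: 3c undefined. 3c->0: ok.
All examples now run through 5 states with every (state, symbol) defined. Accept strings end in {1,4}, Reject strings end in {0,2,3}; accept={1,4}.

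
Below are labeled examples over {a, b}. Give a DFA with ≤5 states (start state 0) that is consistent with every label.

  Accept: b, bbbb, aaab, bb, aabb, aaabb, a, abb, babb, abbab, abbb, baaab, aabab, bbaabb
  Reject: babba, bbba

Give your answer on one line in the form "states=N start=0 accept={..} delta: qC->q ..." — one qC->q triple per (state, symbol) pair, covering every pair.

Fold the examples into a partial DFA from state 0: repeatedly fix the first undefined (state, symbol) met by the shortest-then-alphabetical prefix, trying targets in increasing order and rejecting any under which an Accept and a Reject string meet in one state with the same remainder; add a state when all current targets are rejected. Accepting states are where Accept strings end.
a: 0a undefined. 0a->0: ok.
b: 0b undefined. 0b->0: no, b/babba meet in 0. Open state 1: 0b->1.
ba: 1a undefined. 1a->0: ok.
bb: 1b undefined. 1b->0: no, bbbb/babba meet in 0. 1b->1: no, a/babba meet in 0. Open state 2: 1b->2.
bba: 2a undefined. 2a->0: no, a/babba meet in 0. 2a->1: no, b/babba meet in 1. 2a->2: no, bb/babba meet in 2. Open state 3: 2a->3.
bbb: 2b undefined. 2b->0: no, a/bbba meet in 0. 2b->1: no, a/bbba meet in 0. 2b->2: ok.
bbaa: 3a undefined. 3a->0: ok.
abbab: 3b undefined. 3b->0: ok.
All examples now run through 4 states with every (state, symbol) defined. Accept strings end in {0,1,2}, Reject strings end in {3}; accept={0,1,2}.

states=4 start=0 accept={0,1,2} delta: 0a->0 0b->1 1a->0 1b->2 2a->3 2b->2 3a->0 3b->0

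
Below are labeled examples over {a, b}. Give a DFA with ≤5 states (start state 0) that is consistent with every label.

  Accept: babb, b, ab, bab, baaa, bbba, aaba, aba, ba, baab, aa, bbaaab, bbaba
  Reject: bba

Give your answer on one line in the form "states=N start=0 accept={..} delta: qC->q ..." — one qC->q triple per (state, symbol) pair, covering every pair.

states=4 start=0 accept={0,1,2} delta: 0a->0 0b->1 1a->0 1b->2 2a->3 2b->0 3a->0 3b->0

State merging on the prefix tree: take the shortest (then alphabetical) example prefix whose next move is undefined and point that move at state 0, else 1, else 2, ...; a target is out if some Accept/Reject pair would then sit in one state with the same input left (inseparable). If every existing state is out, open a new one.
a: 0a undefined. 0a->0: ok.
b: 0b undefined. 0b->0: no, babb/bba meet in 0. Open state 1: 0b->1.
ba: 1a undefined. 1a->0: ok.
bb: 1b undefined. 1b->0: no, babb/bba meet in 0. 1b->1: no, baaa/bba meet in 0. Open state 2: 1b->2.
bba: 2a undefined. 2a->0: no, baaa/bba meet in 0. 2a->1: no, b/bba meet in 1. 2a->2: no, babb/bba meet in 2. Open state 3: 2a->3.
bbb: 2b undefined. 2b->0: ok.
bbaa: 3a undefined. 3a->0: ok.
bbab: 3b undefined. 3b->0: ok.
All examples now run through 4 states with every (state, symbol) defined. Accept strings end in {0,1,2}, Reject strings end in {3}; accept={0,1,2}.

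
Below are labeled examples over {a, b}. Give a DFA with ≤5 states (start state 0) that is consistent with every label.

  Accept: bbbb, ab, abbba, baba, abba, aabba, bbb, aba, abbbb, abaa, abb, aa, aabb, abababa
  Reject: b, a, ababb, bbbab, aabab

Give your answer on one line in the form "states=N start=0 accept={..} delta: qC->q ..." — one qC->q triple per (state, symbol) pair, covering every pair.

Grow the machine one transition at a time. Run the examples from 0; the earliest place one falls off (shortest prefix, ties alphabetical) gets sent to the lowest-numbered state that keeps every Accept/Reject pair distinguishable — a pair clashes when both reach the same state with identical unread suffix — and to a fresh state only if none does.
a: 0a undefined. 0a->0: no, ab/b meet in 0 with "b" left. Open state 1: 0a->1.
b: 0b undefined. 0b->0: no, bbbb/b meet in 0. 0b->1: ok.
aa: 1a undefined. 1a->0: ok.
ab: 1b undefined. 1b->0: no, abbba/b meet in 1. 1b->1: no, bbbb/b meet in 1. Open state 2: 1b->2.
aba: 2a undefined. 2a->0: no, ab/ababb meet in 2. 2a->1: no, aabba/b meet in 1. 2a->2: no, bbbb/ababb meet in 2 with "bb" left. Open state 3: 2a->3.
abb: 2b undefined. 2b->0: no, bbbb/b meet in 1. 2b->1: no, bbb/b meet in 1. 2b->2: ok.
abaa: 3a undefined. 3a->0: ok.
abab: 3b undefined. 3b->0: no, baba/bbbab meet in 0. 3b->1: no, bbbb/ababb meet in 2. 3b->2: no, bbbb/ababb meet in 2. 3b->3: no, abbba/ababb meet in 3. Open state 4: 3b->4.
ababa: 4a undefined. 4a->0: ok.
ababb: 4b undefined. 4b->0: no, baba/ababb meet in 0. 4b->1: ok.
All examples now run through 5 states with every (state, symbol) defined. Accept strings end in {0,2,3}, Reject strings end in {1,4}; accept={0,2,3}.

states=5 start=0 accept={0,2,3} delta: 0a->1 0b->1 1a->0 1b->2 2a->3 2b->2 3a->0 3b->4 4a->0 4b->1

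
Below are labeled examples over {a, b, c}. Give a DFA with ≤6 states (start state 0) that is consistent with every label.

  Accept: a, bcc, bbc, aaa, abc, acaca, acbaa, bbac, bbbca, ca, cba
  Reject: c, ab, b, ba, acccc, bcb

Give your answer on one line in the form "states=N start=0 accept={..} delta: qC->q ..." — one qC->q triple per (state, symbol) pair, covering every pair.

State merging on the prefix tree: take the shortest (then alphabetical) example prefix whose next move is undefined and point that move at state 0, else 1, else 2, ...; a target is out if some Accept/Reject pair would then sit in one state with the same input left (inseparable). If every existing state is out, open a new one.
a: 0a undefined. 0a->0: ok.
b: 0b undefined. 0b->0: no, a/ab meet in 0. Open state 1: 0b->1.
c: 0c undefined. 0c->0: no, a/c meet in 0. 0c->1: no, ca/ba meet in 1 with "a" left. Open state 2: 0c->2.
ba: 1a undefined. 1a->0: no, a/ba meet in 0. 1a->1: ok.
bb: 1b undefined. 1b->0: no, bbc/c meet in 2. 1b->1: ok.
bc: 1c undefined. 1c->0: no, bcc/c meet in 2. 1c->1: no, bcc/ab meet in 1. 1c->2: no, bbc/c meet in 2. Open state 3: 1c->3.
ca: 2a undefined. 2a->0: ok.
cb: 2b undefined. 2b->0: ok.
acc: 2c undefined. 2c->0: no, a/acccc meet in 0. 2c->1: no, bcc/acccc meet in 3 with "c" left. 2c->2: ok.
bcb: 3b undefined. 3b->0: no, a/bcb meet in 0. 3b->1: ok.
bcc: 3c undefined. 3c->0: ok.
bbbca: 3a undefined. 3a->0: ok.
All examples now run through 4 states with every (state, symbol) defined. Accept strings end in {0,3}, Reject strings end in {1,2}; accept={0,3}.

states=4 start=0 accept={0,3} delta: 0a->0 0b->1 0c->2 1a->1 1b->1 1c->3 2a->0 2b->0 2c->2 3a->0 3b->1 3c->0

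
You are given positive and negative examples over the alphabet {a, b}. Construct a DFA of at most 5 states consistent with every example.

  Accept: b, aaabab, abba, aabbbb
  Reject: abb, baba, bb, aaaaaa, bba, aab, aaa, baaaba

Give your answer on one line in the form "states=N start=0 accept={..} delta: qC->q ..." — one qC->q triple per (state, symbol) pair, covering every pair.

State merging on the prefix tree: take the shortest (then alphabetical) example prefix whose next move is undefined and point that move at state 0, else 1, else 2, ...; a target is out if some Accept/Reject pair would then sit in one state with the same input left (inseparable). If every existing state is out, open a new one.
a: 0a undefined. 0a->0: no, b/aab meet in 0 with "b" left. Open state 1: 0a->1.
b: 0b undefined. 0b->0: no, b/bb meet in 0. 0b->1: ok.
aa: 1a undefined. 1a->0: no, b/aab meet in 1. 1a->1: no, b/aaaaaa meet in 1. Open state 2: 1a->2.
ab: 1b undefined. 1b->0: no, b/abb meet in 1. 1b->1: no, b/abb meet in 1. 1b->2: no, abba/baba meet in 2 with "ba" left. Open state 3: 1b->3.
aaa: 2a undefined. 2a->0: no, aaabab/aab meet in 2 with "b" left. 2a->1: no, b/aaa meet in 1. 2a->2: ok.
aab: 2b undefined. 2b->0: no, b/baba meet in 1. 2b->1: no, b/aab meet in 1. 2b->2: no, aaabab/baba meet in 2. 2b->3: ok.
abb: 3b undefined. 3b->0: no, aabbbb/bb meet in 3. 3b->1: no, b/abb meet in 1. 3b->2: no, abba/abb meet in 2. 3b->3: no, abba/baba meet in 3 with "a" left. Open state 4: 3b->4.
bba: 3a undefined. 3a->0: ok.
abba: 4a undefined. 4a->0: no, abba/baba meet in 0. 4a->1: ok.
aabbb: 4b undefined. 4b->0: ok.
All examples now run through 5 states with every (state, symbol) defined. Accept strings end in {1}, Reject strings end in {0,2,3,4}; accept={1}.

states=5 start=0 accept={1} delta: 0a->1 0b->1 1a->2 1b->3 2a->2 2b->3 3a->0 3b->4 4a->1 4b->0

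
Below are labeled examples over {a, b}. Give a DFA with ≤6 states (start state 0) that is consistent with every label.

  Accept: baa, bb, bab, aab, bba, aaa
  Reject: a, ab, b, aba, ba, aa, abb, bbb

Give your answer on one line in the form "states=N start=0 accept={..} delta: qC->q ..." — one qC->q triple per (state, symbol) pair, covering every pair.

states=5 start=0 accept={4} delta: 0a->1 0b->2 1a->3 1b->0 2a->3 2b->4 3a->4 3b->4 4a->4 4b->0

State merging on the prefix tree: take the shortest (then alphabetical) example prefix whose next move is undefined and point that move at state 0, else 1, else 2, ...; a target is out if some Accept/Reject pair would then sit in one state with the same input left (inseparable). If every existing state is out, open a new one.
a: 0a undefined. 0a->0: no, bb/abb meet in 0 with "bb" left. Open state 1: 0a->1.
b: 0b undefined. 0b->0: no, baa/aa meet in 1 with "a" left. 0b->1: no, bb/ab meet in 1 with "b" left. Open state 2: 0b->2.
aa: 1a undefined. 1a->0: no, aab/b meet in 2. 1a->1: no, aab/ab meet in 1 with "b" left. 1a->2: no, aaa/ba meet in 2 with "a" left. Open state 3: 1a->3.
ab: 1b undefined. 1b->0: ok.
ba: 2a undefined. 2a->0: no, baa/a meet in 1. 2a->1: no, baa/aa meet in 3. 2a->2: no, baa/b meet in 2. 2a->3: ok.
bb: 2b undefined. 2b->0: no, bb/ab meet in 0. 2b->1: no, bb/a meet in 1. 2b->2: no, bb/b meet in 2. 2b->3: no, bb/ba meet in 3. Open state 4: 2b->4.
aaa: 3a undefined. 3a->0: no, baa/ab meet in 0. 3a->1: no, baa/a meet in 1. 3a->2: no, baa/b meet in 2. 3a->3: no, baa/ba meet in 3. 3a->4: ok.
aab: 3b undefined. 3b->0: no, bab/ab meet in 0. 3b->1: no, bab/a meet in 1. 3b->2: no, bab/b meet in 2. 3b->3: no, bab/ba meet in 3. 3b->4: ok.
bba: 4a undefined. 4a->0: no, bba/ab meet in 0. 4a->1: no, bba/a meet in 1. 4a->2: no, bba/b meet in 2. 4a->3: no, bba/ba meet in 3. 4a->4: ok.
bbb: 4b undefined. 4b->0: ok.
All examples now run through 5 states with every (state, symbol) defined. Accept strings end in {4}, Reject strings end in {0,1,2,3}; accept={4}.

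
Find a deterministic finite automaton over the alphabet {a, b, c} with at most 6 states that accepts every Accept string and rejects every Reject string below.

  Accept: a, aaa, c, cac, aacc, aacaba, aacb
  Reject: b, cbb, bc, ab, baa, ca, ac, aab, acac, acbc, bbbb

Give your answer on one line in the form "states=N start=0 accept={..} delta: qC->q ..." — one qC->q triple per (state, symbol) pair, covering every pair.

Fold the examples into a partial DFA from state 0: repeatedly fix the first undefined (state, symbol) met by the shortest-then-alphabetical prefix, trying targets in increasing order and rejecting any under which an Accept and a Reject string meet in one state with the same remainder; add a state when all current targets are rejected. Accepting states are where Accept strings end.
a: 0a undefined. 0a->0: no, c/ac meet in 0 with "c" left. Open state 1: 0a->1.
b: 0b undefined. 0b->0: no, c/bc meet in 0 with "c" left. 0b->1: no, a/b meet in 1. Open state 2: 0b->2.
c: 0c undefined. 0c->0: no, a/ca meet in 1. 0c->1: ok.
aa: 1a undefined. 1a->0: no, aacc/ac meet in 1 with "c" left. 1a->1: no, a/ca meet in 1. 1a->2: no, cac/bc meet in 2 with "c" left. Open state 3: 1a->3.
ab: 1b undefined. 1b->0: ok.
ac: 1c undefined. 1c->0: ok.
ba: 2a undefined. 2a->0: no, a/baa meet in 1. 2a->1: ok.
bb: 2b undefined. 2b->0: ok.
bc: 2c undefined. 2c->0: ok.
aaa: 3a undefined. 3a->0: no, aaa/bc meet in 0. 3a->1: ok.
aab: 3b undefined. 3b->0: ok.
aac: 3c undefined. 3c->0: no, cac/bc meet in 0. 3c->1: no, aacc/bc meet in 0. 3c->2: no, cac/b meet in 2. 3c->3: no, cac/baa meet in 3. Open state 4: 3c->4.
aaca: 4a undefined. 4a->0: ok.
aacb: 4b undefined. 4b->0: no, aacb/bc meet in 0. 4b->1: ok.
aacc: 4c undefined. 4c->0: no, aacc/bc meet in 0. 4c->1: ok.
All examples now run through 5 states with every (state, symbol) defined. Accept strings end in {1,4}, Reject strings end in {0,2,3}; accept={1,4}.

states=5 start=0 accept={1,4} delta: 0a->1 0b->2 0c->1 1a->3 1b->0 1c->0 2a->1 2b->0 2c->0 3a->1 3b->0 3c->4 4a->0 4b->1 4c->1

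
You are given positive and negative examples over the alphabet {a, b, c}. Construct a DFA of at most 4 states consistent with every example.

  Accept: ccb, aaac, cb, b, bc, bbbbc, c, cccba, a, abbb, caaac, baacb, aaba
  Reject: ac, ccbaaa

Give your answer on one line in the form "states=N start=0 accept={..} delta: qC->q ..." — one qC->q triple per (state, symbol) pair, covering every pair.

states=3 start=0 accept={0,1} delta: 0a->1 0b->0 0c->0 1a->2 1b->0 1c->2 2a->2 2b->0 2c->0

Grow the machine one transition at a time. Run the examples from 0; the earliest place one falls off (shortest prefix, ties alphabetical) gets sent to the lowest-numbered state that keeps every Accept/Reject pair distinguishable — a pair clashes when both reach the same state with identical unread suffix — and to a fresh state only if none does.
a: 0a undefined. 0a->0: no, aaac/ac meet in 0 with "c" left. Open state 1: 0a->1.
b: 0b undefined. 0b->0: ok.
c: 0c undefined. 0c->0: ok.
aa: 1a undefined. 1a->0: no, aaac/ac meet in 1 with "c" left. 1a->1: no, aaac/ac meet in 1 with "c" left. Open state 2: 1a->2.
ab: 1b undefined. 1b->0: ok.
ac: 1c undefined. 1c->0: no, ccb/ac meet in 0. 1c->1: no, cccba/ac meet in 1. 1c->2: ok.
aaa: 2a undefined. 2a->0: no, ccb/ccbaaa meet in 0. 2a->1: no, aaac/ac meet in 2. 2a->2: ok.
aab: 2b undefined. 2b->0: ok.
aaac: 2c undefined. 2c->0: ok.
All examples now run through 3 states with every (state, symbol) defined. Accept strings end in {0,1}, Reject strings end in {2}; accept={0,1}.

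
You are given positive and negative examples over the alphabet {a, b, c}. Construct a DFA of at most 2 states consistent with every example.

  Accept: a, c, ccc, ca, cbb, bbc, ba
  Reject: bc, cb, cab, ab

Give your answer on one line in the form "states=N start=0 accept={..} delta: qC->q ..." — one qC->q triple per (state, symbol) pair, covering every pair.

states=2 start=0 accept={0} delta: 0a->0 0b->1 0c->0 1a->0 1b->0 1c->1

Fold the examples into a partial DFA from state 0: repeatedly fix the first undefined (state, symbol) met by the shortest-then-alphabetical prefix, trying targets in increasing order and rejecting any under which an Accept and a Reject string meet in one state with the same remainder; add a state when all current targets are rejected. Accepting states are where Accept strings end.
a: 0a undefined. 0a->0: ok.
b: 0b undefined. 0b->0: no, a/ab meet in 0. Open state 1: 0b->1.
c: 0c undefined. 0c->0: ok.
ba: 1a undefined. 1a->0: ok.
bb: 1b undefined. 1b->0: ok.
bc: 1c undefined. 1c->0: no, a/bc meet in 0. 1c->1: ok.
All examples now run through 2 states with every (state, symbol) defined. Accept strings end in {0}, Reject strings end in {1}; accept={0}.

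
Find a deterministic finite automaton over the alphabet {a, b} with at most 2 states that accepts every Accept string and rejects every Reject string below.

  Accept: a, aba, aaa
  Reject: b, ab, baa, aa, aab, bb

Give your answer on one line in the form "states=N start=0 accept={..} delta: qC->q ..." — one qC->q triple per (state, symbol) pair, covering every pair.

Grow the machine one transition at a time. Run the examples from 0; the earliest place one falls off (shortest prefix, ties alphabetical) gets sent to the lowest-numbered state that keeps every Accept/Reject pair distinguishable — a pair clashes when both reach the same state with identical unread suffix — and to a fresh state only if none does.
a: 0a undefined. 0a->0: no, a/aa meet in 0. Open state 1: 0a->1.
b: 0b undefined. 0b->0: ok.
aa: 1a undefined. 1a->0: ok.
ab: 1b undefined. 1b->0: ok.
All examples now run through 2 states with every (state, symbol) defined. Accept strings end in {1}, Reject strings end in {0}; accept={1}.

states=2 start=0 accept={1} delta: 0a->1 0b->0 1a->0 1b->0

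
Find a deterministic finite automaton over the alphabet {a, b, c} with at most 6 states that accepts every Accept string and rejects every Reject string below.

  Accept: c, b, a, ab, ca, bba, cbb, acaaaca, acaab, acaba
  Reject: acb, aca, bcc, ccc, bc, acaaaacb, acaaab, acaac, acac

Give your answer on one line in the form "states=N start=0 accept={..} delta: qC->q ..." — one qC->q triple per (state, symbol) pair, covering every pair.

Fold the examples into a partial DFA from state 0: repeatedly fix the first undefined (state, symbol) met by the shortest-then-alphabetical prefix, trying targets in increasing order and rejecting any under which an Accept and a Reject string meet in one state with the same remainder; add a state when all current targets are rejected. Accepting states are where Accept strings end.
a: 0a undefined. 0a->0: no, ca/aca meet in 0 with "ca" left. Open state 1: 0a->1.
b: 0b undefined. 0b->0: no, c/bc meet in 0 with "c" left. 0b->1: ok.
c: 0c undefined. 0c->0: no, c/ccc meet in 0. 0c->1: ok.
ab: 1b undefined. 1b->0: ok.
ac: 1c undefined. 1c->0: no, c/acb meet in 1. 1c->1: no, c/bcc meet in 1. Open state 2: 1c->2.
ca: 1a undefined. 1a->0: ok.
aca: 2a undefined. 2a->0: no, c/acaaab meet in 1. 2a->1: no, c/aca meet in 1. 2a->2: no, acaab/acb meet in 2 with "b" left. Open state 3: 2a->3.
acb: 2b undefined. 2b->0: no, ab/acb meet in 0. 2b->1: no, c/acb meet in 1. 2b->2: ok.
bcc: 2c undefined. 2c->0: no, ab/bcc meet in 0. 2c->1: no, c/bcc meet in 1. 2c->2: ok.
acaa: 3a undefined. 3a->0: no, c/acaac meet in 1. 3a->1: no, c/acaaab meet in 1. 3a->2: no, acaab/acb meet in 2. 3a->3: no, acaab/acaaab meet in 3 with "b" left. Open state 4: 3a->4.
acab: 3b undefined. 3b->0: ok.
acac: 3c undefined. 3c->0: no, ab/acac meet in 0. 3c->1: no, c/acac meet in 1. 3c->2: ok.
acaaa: 4a undefined. 4a->0: no, c/acaaab meet in 1. 4a->1: no, ab/acaaaacb meet in 0. 4a->2: no, acaaaca/aca meet in 3. 4a->3: no, ab/acaaab meet in 0. 4a->4: no, acaab/acaaab meet in 4 with "b" left. Open state 5: 4a->5.
acaab: 4b undefined. 4b->0: ok.
acaac: 4c undefined. 4c->0: no, ab/acaac meet in 0. 4c->1: no, c/acaac meet in 1. 4c->2: ok.
acaaaa: 5a undefined. 5a->0: no, ab/acaaaacb meet in 0. 5a->1: ok.
acaaab: 5b undefined. 5b->0: no, ab/acaaab meet in 0. 5b->1: no, c/acaaab meet in 1. 5b->2: ok.
acaaac: 5c undefined. 5c->0: ok.
All examples now run through 6 states with every (state, symbol) defined. Accept strings end in {0,1}, Reject strings end in {2,3}; accept={0,1}.

states=6 start=0 accept={0,1} delta: 0a->1 0b->1 0c->1 1a->0 1b->0 1c->2 2a->3 2b->2 2c->2 3a->4 3b->0 3c->2 4a->5 4b->0 4c->2 5a->1 5b->2 5c->0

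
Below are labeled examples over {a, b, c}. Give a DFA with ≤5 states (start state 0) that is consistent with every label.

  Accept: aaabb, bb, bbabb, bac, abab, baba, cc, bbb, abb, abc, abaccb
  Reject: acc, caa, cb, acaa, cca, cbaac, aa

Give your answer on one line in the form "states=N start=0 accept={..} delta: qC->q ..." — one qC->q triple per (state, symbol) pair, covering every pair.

State merging on the prefix tree: take the shortest (then alphabetical) example prefix whose next move is undefined and point that move at state 0, else 1, else 2, ...; a target is out if some Accept/Reject pair would then sit in one state with the same input left (inseparable). If every existing state is out, open a new one.
a: 0a undefined. 0a->0: no, cc/acc meet in 0 with "cc" left. Open state 1: 0a->1.
b: 0b undefined. 0b->0: ok.
c: 0c undefined. 0c->0: no, bb/cb meet in 0. 0c->1: ok.
aa: 1a undefined. 1a->0: no, bb/aa meet in 0. 1a->1: ok.
ab: 1b undefined. 1b->0: no, aaabb/cb meet in 0. 1b->1: no, aaabb/caa meet in 1. Open state 2: 1b->2.
ac: 1c undefined. 1c->0: ok.
aba: 2a undefined. 2a->0: no, bb/cbaac meet in 0. 2a->1: no, bb/cbaac meet in 0. 2a->2: no, baba/cb meet in 2. Open state 3: 2a->3.
abb: 2b undefined. 2b->0: ok.
abc: 2c undefined. 2c->0: ok.
abab: 3b undefined. 3b->0: ok.
abac: 3c undefined. 3c->0: no, abaccb/cb meet in 2. 3c->1: ok.
cbaa: 3a undefined. 3a->0: ok.
All examples now run through 4 states with every (state, symbol) defined. Accept strings end in {0,3}, Reject strings end in {1,2}; accept={0,3}.

states=4 start=0 accept={0,3} delta: 0a->1 0b->0 0c->1 1a->1 1b->2 1c->0 2a->3 2b->0 2c->0 3a->0 3b->0 3c->1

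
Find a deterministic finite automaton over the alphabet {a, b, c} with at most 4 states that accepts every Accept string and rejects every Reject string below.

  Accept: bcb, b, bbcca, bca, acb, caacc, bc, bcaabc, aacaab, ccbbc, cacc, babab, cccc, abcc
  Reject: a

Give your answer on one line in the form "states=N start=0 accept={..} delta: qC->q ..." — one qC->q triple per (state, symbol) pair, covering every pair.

states=3 start=0 accept={1,2} delta: 0a->0 0b->1 0c->1 1a->0 1b->1 1c->2 2a->1 2b->1 2c->2

Fold the examples into a partial DFA from state 0: repeatedly fix the first undefined (state, symbol) met by the shortest-then-alphabetical prefix, trying targets in increasing order and rejecting any under which an Accept and a Reject string meet in one state with the same remainder; add a state when all current targets are rejected. Accepting states are where Accept strings end.
a: 0a undefined. 0a->0: ok.
b: 0b undefined. 0b->0: no, b/a meet in 0. Open state 1: 0b->1.
c: 0c undefined. 0c->0: no, caacc/a meet in 0. 0c->1: ok.
ba: 1a undefined. 1a->0: ok.
bb: 1b undefined. 1b->0: no, acb/a meet in 0. 1b->1: ok.
bc: 1c undefined. 1c->0: no, bbcca/a meet in 0. 1c->1: no, bbcca/a meet in 0. Open state 2: 1c->2.
bca: 2a undefined. 2a->0: no, bca/a meet in 0. 2a->1: ok.
bcb: 2b undefined. 2b->0: no, bcb/a meet in 0. 2b->1: ok.
ccc: 2c undefined. 2c->0: no, bbcca/a meet in 0. 2c->1: no, bbcca/a meet in 0. 2c->2: ok.
All examples now run through 3 states with every (state, symbol) defined. Accept strings end in {1,2}, Reject strings end in {0}; accept={1,2}.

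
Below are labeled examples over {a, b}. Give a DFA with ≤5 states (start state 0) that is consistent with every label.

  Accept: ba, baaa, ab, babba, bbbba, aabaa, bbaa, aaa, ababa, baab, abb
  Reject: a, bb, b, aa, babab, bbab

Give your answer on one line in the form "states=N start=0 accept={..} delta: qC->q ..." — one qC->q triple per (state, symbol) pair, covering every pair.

Grow the machine one transition at a time. Run the examples from 0; the earliest place one falls off (shortest prefix, ties alphabetical) gets sent to the lowest-numbered state that keeps every Accept/Reject pair distinguishable — a pair clashes when both reach the same state with identical unread suffix — and to a fresh state only if none does.
a: 0a undefined. 0a->0: no, ab/b meet in 0 with "b" left. Open state 1: 0a->1.
b: 0b undefined. 0b->0: no, ba/a meet in 1. 0b->1: no, ba/aa meet in 1 with "a" left. Open state 2: 0b->2.
aa: 1a undefined. 1a->0: no, aaa/a meet in 1. 1a->1: no, aaa/a meet in 1. 1a->2: ok.
ab: 1b undefined. 1b->0: no, ababa/a meet in 1. 1b->1: no, ab/a meet in 1. 1b->2: no, ab/b meet in 2. Open state 3: 1b->3.
ba: 2a undefined. 2a->0: no, baaa/b meet in 2. 2a->1: no, ba/a meet in 1. 2a->2: no, ba/b meet in 2. 2a->3: ok.
bb: 2b undefined. 2b->0: no, ba/bbab meet in 3. 2b->1: ok.
aba: 3a undefined. 3a->0: no, baaa/a meet in 1. 3a->1: no, baaa/b meet in 2. 3a->2: no, ababa/b meet in 2. 3a->3: ok.
abb: 3b undefined. 3b->0: no, ba/babab meet in 3. 3b->1: no, bbbba/b meet in 2. 3b->2: no, babba/b meet in 2. 3b->3: no, ba/babab meet in 3. Open state 4: 3b->4.
baba: 4a undefined. 4a->0: ok.
babb: 4b undefined. 4b->0: no, babba/a meet in 1. 4b->1: no, babba/b meet in 2. 4b->2: ok.
All examples now run through 5 states with every (state, symbol) defined. Accept strings end in {0,3,4}, Reject strings end in {1,2}; accept={0,3,4}.

states=5 start=0 accept={0,3,4} delta: 0a->1 0b->2 1a->2 1b->3 2a->3 2b->1 3a->3 3b->4 4a->0 4b->2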